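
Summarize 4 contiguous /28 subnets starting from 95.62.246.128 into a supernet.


Original prefix: /28
Number of subnets: 4 = 2^2
New prefix = 28 - 2 = 26
Supernet: 95.62.246.128/26


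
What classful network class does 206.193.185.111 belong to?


First octet: 206
Binary: 11001110
110xxxxx -> Class C (192-223)
Class C, default mask 255.255.255.0 (/24)


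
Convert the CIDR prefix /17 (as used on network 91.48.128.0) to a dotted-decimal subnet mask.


/17 means 17 network bits, 15 host bits
Binary: 11111111111111111000000000000000
Mask: 255.255.128.0


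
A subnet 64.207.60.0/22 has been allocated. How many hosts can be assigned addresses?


Host bits = 32 - 22 = 10
Total addresses = 2^10 = 1024
Usable = total - 2 (network and broadcast)
Usable hosts: 1022


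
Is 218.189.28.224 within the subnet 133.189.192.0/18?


Subnet network: 133.189.192.0
Test IP AND mask: 218.189.0.0
No, 218.189.28.224 is not in 133.189.192.0/18


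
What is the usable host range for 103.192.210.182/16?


Network: 103.192.0.0
Broadcast: 103.192.255.255
First usable = network + 1
Last usable = broadcast - 1
Range: 103.192.0.1 to 103.192.255.254


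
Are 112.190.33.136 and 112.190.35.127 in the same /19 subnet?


Mask: 255.255.224.0
112.190.33.136 AND mask = 112.190.32.0
112.190.35.127 AND mask = 112.190.32.0
Yes, same subnet (112.190.32.0)


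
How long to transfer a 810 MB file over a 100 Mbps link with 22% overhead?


Effective throughput = 100 * (1 - 22/100) = 78 Mbps
File size in Mb = 810 * 8 = 6480 Mb
Time = 6480 / 78
Time = 83.0769 seconds


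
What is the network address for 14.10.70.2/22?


IP:   00001110.00001010.01000110.00000010
Mask: 11111111.11111111.11111100.00000000
AND operation:
Net:  00001110.00001010.01000100.00000000
Network: 14.10.68.0/22


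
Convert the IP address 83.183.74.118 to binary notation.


83 = 01010011
183 = 10110111
74 = 01001010
118 = 01110110
Binary: 01010011.10110111.01001010.01110110


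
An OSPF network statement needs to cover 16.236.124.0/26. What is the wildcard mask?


Subnet mask: 255.255.255.192
Wildcard = 255.255.255.255 - subnet mask
255 - 255 = 0
255 - 255 = 0
255 - 255 = 0
255 - 192 = 63
Wildcard: 0.0.0.63


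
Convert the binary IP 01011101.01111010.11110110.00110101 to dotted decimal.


01011101 = 93
01111010 = 122
11110110 = 246
00110101 = 53
IP: 93.122.246.53


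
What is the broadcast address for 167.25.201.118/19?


Network: 167.25.192.0/19
Host bits = 13
Set all host bits to 1:
Broadcast: 167.25.223.255


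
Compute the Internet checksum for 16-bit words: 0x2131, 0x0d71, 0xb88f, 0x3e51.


Sum all words (with carry folding):
+ 0x2131 = 0x2131
+ 0x0d71 = 0x2ea2
+ 0xb88f = 0xe731
+ 0x3e51 = 0x2583
One's complement: ~0x2583
Checksum = 0xda7c


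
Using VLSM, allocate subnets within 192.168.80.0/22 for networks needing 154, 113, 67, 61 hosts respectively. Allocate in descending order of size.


154 hosts -> /24 (254 usable): 192.168.80.0/24
113 hosts -> /25 (126 usable): 192.168.81.0/25
67 hosts -> /25 (126 usable): 192.168.81.128/25
61 hosts -> /26 (62 usable): 192.168.82.0/26
Allocation: 192.168.80.0/24 (154 hosts, 254 usable); 192.168.81.0/25 (113 hosts, 126 usable); 192.168.81.128/25 (67 hosts, 126 usable); 192.168.82.0/26 (61 hosts, 62 usable)


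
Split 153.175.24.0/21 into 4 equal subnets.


New prefix = 21 + 2 = 23
Each subnet has 512 addresses
  153.175.24.0/23
  153.175.26.0/23
  153.175.28.0/23
  153.175.30.0/23
Subnets: 153.175.24.0/23, 153.175.26.0/23, 153.175.28.0/23, 153.175.30.0/23


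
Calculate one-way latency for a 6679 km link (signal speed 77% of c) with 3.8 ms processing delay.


Speed = 0.77 * 3e5 km/s = 231000 km/s
Propagation delay = 6679 / 231000 = 0.0289 s = 28.9134 ms
Processing delay = 3.8 ms
Total one-way latency = 32.7134 ms


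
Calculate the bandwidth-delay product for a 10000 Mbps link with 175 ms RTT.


BDP = bandwidth * RTT
= 10000 Mbps * 175 ms
= 10000 * 1e6 * 175 / 1000 bits
= 1750000000 bits
= 218750000 bytes
= 213623.0469 KB
BDP = 1750000000 bits (218750000 bytes)


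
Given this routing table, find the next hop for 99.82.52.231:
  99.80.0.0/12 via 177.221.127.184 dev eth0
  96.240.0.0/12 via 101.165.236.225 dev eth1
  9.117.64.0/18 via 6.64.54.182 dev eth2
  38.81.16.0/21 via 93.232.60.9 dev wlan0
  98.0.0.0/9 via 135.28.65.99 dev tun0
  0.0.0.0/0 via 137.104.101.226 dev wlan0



Longest prefix match for 99.82.52.231:
  /12 99.80.0.0: MATCH
  /12 96.240.0.0: no
  /18 9.117.64.0: no
  /21 38.81.16.0: no
  /9 98.0.0.0: no
  /0 0.0.0.0: MATCH
Selected: next-hop 177.221.127.184 via eth0 (matched /12)


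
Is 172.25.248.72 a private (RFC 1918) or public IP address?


RFC 1918 private ranges:
  10.0.0.0/8 (10.0.0.0 - 10.255.255.255)
  172.16.0.0/12 (172.16.0.0 - 172.31.255.255)
  192.168.0.0/16 (192.168.0.0 - 192.168.255.255)
Private (in 172.16.0.0/12)


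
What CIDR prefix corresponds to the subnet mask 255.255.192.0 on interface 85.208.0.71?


Binary: 11111111.11111111.11000000.00000000
Count leading 1s
Prefix: /18


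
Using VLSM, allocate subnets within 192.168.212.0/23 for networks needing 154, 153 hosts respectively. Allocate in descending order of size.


154 hosts -> /24 (254 usable): 192.168.212.0/24
153 hosts -> /24 (254 usable): 192.168.213.0/24
Allocation: 192.168.212.0/24 (154 hosts, 254 usable); 192.168.213.0/24 (153 hosts, 254 usable)


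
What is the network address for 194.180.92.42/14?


IP:   11000010.10110100.01011100.00101010
Mask: 11111111.11111100.00000000.00000000
AND operation:
Net:  11000010.10110100.00000000.00000000
Network: 194.180.0.0/14


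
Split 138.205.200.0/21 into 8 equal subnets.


New prefix = 21 + 3 = 24
Each subnet has 256 addresses
  138.205.200.0/24
  138.205.201.0/24
  138.205.202.0/24
  138.205.203.0/24
  138.205.204.0/24
  138.205.205.0/24
  138.205.206.0/24
  138.205.207.0/24
Subnets: 138.205.200.0/24, 138.205.201.0/24, 138.205.202.0/24, 138.205.203.0/24, 138.205.204.0/24, 138.205.205.0/24, 138.205.206.0/24, 138.205.207.0/24


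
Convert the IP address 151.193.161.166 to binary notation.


151 = 10010111
193 = 11000001
161 = 10100001
166 = 10100110
Binary: 10010111.11000001.10100001.10100110


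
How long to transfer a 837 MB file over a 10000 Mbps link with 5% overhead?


Effective throughput = 10000 * (1 - 5/100) = 9500 Mbps
File size in Mb = 837 * 8 = 6696 Mb
Time = 6696 / 9500
Time = 0.7048 seconds


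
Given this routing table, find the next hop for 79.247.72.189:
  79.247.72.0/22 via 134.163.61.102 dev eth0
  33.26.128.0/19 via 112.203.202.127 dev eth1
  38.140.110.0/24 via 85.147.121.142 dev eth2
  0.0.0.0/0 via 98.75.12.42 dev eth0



Longest prefix match for 79.247.72.189:
  /22 79.247.72.0: MATCH
  /19 33.26.128.0: no
  /24 38.140.110.0: no
  /0 0.0.0.0: MATCH
Selected: next-hop 134.163.61.102 via eth0 (matched /22)


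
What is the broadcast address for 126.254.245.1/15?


Network: 126.254.0.0/15
Host bits = 17
Set all host bits to 1:
Broadcast: 126.255.255.255


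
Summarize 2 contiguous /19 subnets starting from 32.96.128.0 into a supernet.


Original prefix: /19
Number of subnets: 2 = 2^1
New prefix = 19 - 1 = 18
Supernet: 32.96.128.0/18


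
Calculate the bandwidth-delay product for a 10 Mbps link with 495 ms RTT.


BDP = bandwidth * RTT
= 10 Mbps * 495 ms
= 10 * 1e6 * 495 / 1000 bits
= 4950000 bits
= 618750 bytes
= 604.248 KB
BDP = 4950000 bits (618750 bytes)


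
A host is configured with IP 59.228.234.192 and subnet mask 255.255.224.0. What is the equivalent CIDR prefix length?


Binary: 11111111.11111111.11100000.00000000
Count leading 1s
Prefix: /19


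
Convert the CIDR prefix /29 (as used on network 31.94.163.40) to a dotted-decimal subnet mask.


/29 means 29 network bits, 3 host bits
Binary: 11111111111111111111111111111000
Mask: 255.255.255.248


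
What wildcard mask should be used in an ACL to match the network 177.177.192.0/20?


Subnet mask: 255.255.240.0
Wildcard = 255.255.255.255 - subnet mask
255 - 255 = 0
255 - 255 = 0
255 - 240 = 15
255 - 0 = 255
Wildcard: 0.0.15.255


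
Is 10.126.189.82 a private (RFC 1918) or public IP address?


RFC 1918 private ranges:
  10.0.0.0/8 (10.0.0.0 - 10.255.255.255)
  172.16.0.0/12 (172.16.0.0 - 172.31.255.255)
  192.168.0.0/16 (192.168.0.0 - 192.168.255.255)
Private (in 10.0.0.0/8)


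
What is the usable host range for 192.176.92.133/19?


Network: 192.176.64.0
Broadcast: 192.176.95.255
First usable = network + 1
Last usable = broadcast - 1
Range: 192.176.64.1 to 192.176.95.254


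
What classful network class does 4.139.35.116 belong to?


First octet: 4
Binary: 00000100
0xxxxxxx -> Class A (1-126)
Class A, default mask 255.0.0.0 (/8)


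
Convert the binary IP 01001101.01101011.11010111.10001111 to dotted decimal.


01001101 = 77
01101011 = 107
11010111 = 215
10001111 = 143
IP: 77.107.215.143


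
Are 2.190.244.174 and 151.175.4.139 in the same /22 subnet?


Mask: 255.255.252.0
2.190.244.174 AND mask = 2.190.244.0
151.175.4.139 AND mask = 151.175.4.0
No, different subnets (2.190.244.0 vs 151.175.4.0)


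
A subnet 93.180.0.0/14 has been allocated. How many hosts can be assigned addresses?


Host bits = 32 - 14 = 18
Total addresses = 2^18 = 262144
Usable = total - 2 (network and broadcast)
Usable hosts: 262142


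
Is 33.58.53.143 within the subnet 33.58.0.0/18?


Subnet network: 33.58.0.0
Test IP AND mask: 33.58.0.0
Yes, 33.58.53.143 is in 33.58.0.0/18


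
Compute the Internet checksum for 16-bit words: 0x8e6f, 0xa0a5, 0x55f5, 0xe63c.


Sum all words (with carry folding):
+ 0x8e6f = 0x8e6f
+ 0xa0a5 = 0x2f15
+ 0x55f5 = 0x850a
+ 0xe63c = 0x6b47
One's complement: ~0x6b47
Checksum = 0x94b8


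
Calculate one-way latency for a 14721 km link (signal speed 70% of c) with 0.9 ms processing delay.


Speed = 0.7 * 3e5 km/s = 210000 km/s
Propagation delay = 14721 / 210000 = 0.0701 s = 70.1 ms
Processing delay = 0.9 ms
Total one-way latency = 71 ms


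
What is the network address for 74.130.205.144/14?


IP:   01001010.10000010.11001101.10010000
Mask: 11111111.11111100.00000000.00000000
AND operation:
Net:  01001010.10000000.00000000.00000000
Network: 74.128.0.0/14


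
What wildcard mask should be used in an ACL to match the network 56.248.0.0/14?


Subnet mask: 255.252.0.0
Wildcard = 255.255.255.255 - subnet mask
255 - 255 = 0
255 - 252 = 3
255 - 0 = 255
255 - 0 = 255
Wildcard: 0.3.255.255


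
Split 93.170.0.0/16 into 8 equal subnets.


New prefix = 16 + 3 = 19
Each subnet has 8192 addresses
  93.170.0.0/19
  93.170.32.0/19
  93.170.64.0/19
  93.170.96.0/19
  93.170.128.0/19
  93.170.160.0/19
  93.170.192.0/19
  93.170.224.0/19
Subnets: 93.170.0.0/19, 93.170.32.0/19, 93.170.64.0/19, 93.170.96.0/19, 93.170.128.0/19, 93.170.160.0/19, 93.170.192.0/19, 93.170.224.0/19


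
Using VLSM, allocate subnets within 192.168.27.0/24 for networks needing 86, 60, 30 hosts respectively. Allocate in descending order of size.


86 hosts -> /25 (126 usable): 192.168.27.0/25
60 hosts -> /26 (62 usable): 192.168.27.128/26
30 hosts -> /27 (30 usable): 192.168.27.192/27
Allocation: 192.168.27.0/25 (86 hosts, 126 usable); 192.168.27.128/26 (60 hosts, 62 usable); 192.168.27.192/27 (30 hosts, 30 usable)


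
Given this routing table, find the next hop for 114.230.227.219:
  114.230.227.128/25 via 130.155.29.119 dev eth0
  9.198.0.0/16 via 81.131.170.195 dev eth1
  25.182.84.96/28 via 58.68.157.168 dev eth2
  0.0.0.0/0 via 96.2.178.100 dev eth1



Longest prefix match for 114.230.227.219:
  /25 114.230.227.128: MATCH
  /16 9.198.0.0: no
  /28 25.182.84.96: no
  /0 0.0.0.0: MATCH
Selected: next-hop 130.155.29.119 via eth0 (matched /25)


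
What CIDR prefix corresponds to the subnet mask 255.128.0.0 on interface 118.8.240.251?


Binary: 11111111.10000000.00000000.00000000
Count leading 1s
Prefix: /9


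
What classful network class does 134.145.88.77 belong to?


First octet: 134
Binary: 10000110
10xxxxxx -> Class B (128-191)
Class B, default mask 255.255.0.0 (/16)


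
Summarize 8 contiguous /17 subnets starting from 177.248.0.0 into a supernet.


Original prefix: /17
Number of subnets: 8 = 2^3
New prefix = 17 - 3 = 14
Supernet: 177.248.0.0/14


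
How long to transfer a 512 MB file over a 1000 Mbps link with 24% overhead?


Effective throughput = 1000 * (1 - 24/100) = 760 Mbps
File size in Mb = 512 * 8 = 4096 Mb
Time = 4096 / 760
Time = 5.3895 seconds


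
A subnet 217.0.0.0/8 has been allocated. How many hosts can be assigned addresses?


Host bits = 32 - 8 = 24
Total addresses = 2^24 = 16777216
Usable = total - 2 (network and broadcast)
Usable hosts: 16777214


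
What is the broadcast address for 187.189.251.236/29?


Network: 187.189.251.232/29
Host bits = 3
Set all host bits to 1:
Broadcast: 187.189.251.239


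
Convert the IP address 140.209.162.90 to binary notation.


140 = 10001100
209 = 11010001
162 = 10100010
90 = 01011010
Binary: 10001100.11010001.10100010.01011010


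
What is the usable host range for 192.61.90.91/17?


Network: 192.61.0.0
Broadcast: 192.61.127.255
First usable = network + 1
Last usable = broadcast - 1
Range: 192.61.0.1 to 192.61.127.254


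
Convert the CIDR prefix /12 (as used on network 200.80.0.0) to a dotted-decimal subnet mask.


/12 means 12 network bits, 20 host bits
Binary: 11111111111100000000000000000000
Mask: 255.240.0.0


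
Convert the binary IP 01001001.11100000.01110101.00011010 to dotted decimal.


01001001 = 73
11100000 = 224
01110101 = 117
00011010 = 26
IP: 73.224.117.26


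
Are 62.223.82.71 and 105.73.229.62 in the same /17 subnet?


Mask: 255.255.128.0
62.223.82.71 AND mask = 62.223.0.0
105.73.229.62 AND mask = 105.73.128.0
No, different subnets (62.223.0.0 vs 105.73.128.0)


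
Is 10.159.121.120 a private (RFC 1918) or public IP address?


RFC 1918 private ranges:
  10.0.0.0/8 (10.0.0.0 - 10.255.255.255)
  172.16.0.0/12 (172.16.0.0 - 172.31.255.255)
  192.168.0.0/16 (192.168.0.0 - 192.168.255.255)
Private (in 10.0.0.0/8)


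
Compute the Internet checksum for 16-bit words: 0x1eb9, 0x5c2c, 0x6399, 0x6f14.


Sum all words (with carry folding):
+ 0x1eb9 = 0x1eb9
+ 0x5c2c = 0x7ae5
+ 0x6399 = 0xde7e
+ 0x6f14 = 0x4d93
One's complement: ~0x4d93
Checksum = 0xb26c


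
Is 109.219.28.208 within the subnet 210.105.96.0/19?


Subnet network: 210.105.96.0
Test IP AND mask: 109.219.0.0
No, 109.219.28.208 is not in 210.105.96.0/19


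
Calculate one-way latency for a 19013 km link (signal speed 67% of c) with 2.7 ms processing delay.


Speed = 0.67 * 3e5 km/s = 201000 km/s
Propagation delay = 19013 / 201000 = 0.0946 s = 94.592 ms
Processing delay = 2.7 ms
Total one-way latency = 97.292 ms


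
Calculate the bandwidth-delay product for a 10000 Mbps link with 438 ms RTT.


BDP = bandwidth * RTT
= 10000 Mbps * 438 ms
= 10000 * 1e6 * 438 / 1000 bits
= 4380000000 bits
= 547500000 bytes
= 534667.9688 KB
BDP = 4380000000 bits (547500000 bytes)


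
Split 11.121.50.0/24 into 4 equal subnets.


New prefix = 24 + 2 = 26
Each subnet has 64 addresses
  11.121.50.0/26
  11.121.50.64/26
  11.121.50.128/26
  11.121.50.192/26
Subnets: 11.121.50.0/26, 11.121.50.64/26, 11.121.50.128/26, 11.121.50.192/26


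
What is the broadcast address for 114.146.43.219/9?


Network: 114.128.0.0/9
Host bits = 23
Set all host bits to 1:
Broadcast: 114.255.255.255


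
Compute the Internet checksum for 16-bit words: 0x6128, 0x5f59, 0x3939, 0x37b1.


Sum all words (with carry folding):
+ 0x6128 = 0x6128
+ 0x5f59 = 0xc081
+ 0x3939 = 0xf9ba
+ 0x37b1 = 0x316c
One's complement: ~0x316c
Checksum = 0xce93


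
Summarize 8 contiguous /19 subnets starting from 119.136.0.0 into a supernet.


Original prefix: /19
Number of subnets: 8 = 2^3
New prefix = 19 - 3 = 16
Supernet: 119.136.0.0/16


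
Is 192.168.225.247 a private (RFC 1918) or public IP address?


RFC 1918 private ranges:
  10.0.0.0/8 (10.0.0.0 - 10.255.255.255)
  172.16.0.0/12 (172.16.0.0 - 172.31.255.255)
  192.168.0.0/16 (192.168.0.0 - 192.168.255.255)
Private (in 192.168.0.0/16)


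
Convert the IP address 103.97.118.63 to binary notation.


103 = 01100111
97 = 01100001
118 = 01110110
63 = 00111111
Binary: 01100111.01100001.01110110.00111111


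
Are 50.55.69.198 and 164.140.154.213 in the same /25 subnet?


Mask: 255.255.255.128
50.55.69.198 AND mask = 50.55.69.128
164.140.154.213 AND mask = 164.140.154.128
No, different subnets (50.55.69.128 vs 164.140.154.128)


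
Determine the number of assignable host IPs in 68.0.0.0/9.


Host bits = 32 - 9 = 23
Total addresses = 2^23 = 8388608
Usable = total - 2 (network and broadcast)
Usable hosts: 8388606


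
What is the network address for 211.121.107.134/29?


IP:   11010011.01111001.01101011.10000110
Mask: 11111111.11111111.11111111.11111000
AND operation:
Net:  11010011.01111001.01101011.10000000
Network: 211.121.107.128/29


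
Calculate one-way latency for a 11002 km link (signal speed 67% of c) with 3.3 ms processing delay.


Speed = 0.67 * 3e5 km/s = 201000 km/s
Propagation delay = 11002 / 201000 = 0.0547 s = 54.7363 ms
Processing delay = 3.3 ms
Total one-way latency = 58.0363 ms


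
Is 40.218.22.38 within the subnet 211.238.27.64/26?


Subnet network: 211.238.27.64
Test IP AND mask: 40.218.22.0
No, 40.218.22.38 is not in 211.238.27.64/26


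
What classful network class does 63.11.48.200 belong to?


First octet: 63
Binary: 00111111
0xxxxxxx -> Class A (1-126)
Class A, default mask 255.0.0.0 (/8)


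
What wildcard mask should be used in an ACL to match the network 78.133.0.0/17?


Subnet mask: 255.255.128.0
Wildcard = 255.255.255.255 - subnet mask
255 - 255 = 0
255 - 255 = 0
255 - 128 = 127
255 - 0 = 255
Wildcard: 0.0.127.255


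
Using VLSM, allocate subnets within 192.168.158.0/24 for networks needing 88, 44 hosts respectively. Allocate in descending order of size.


88 hosts -> /25 (126 usable): 192.168.158.0/25
44 hosts -> /26 (62 usable): 192.168.158.128/26
Allocation: 192.168.158.0/25 (88 hosts, 126 usable); 192.168.158.128/26 (44 hosts, 62 usable)


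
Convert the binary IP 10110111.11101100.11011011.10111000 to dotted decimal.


10110111 = 183
11101100 = 236
11011011 = 219
10111000 = 184
IP: 183.236.219.184


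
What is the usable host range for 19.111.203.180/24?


Network: 19.111.203.0
Broadcast: 19.111.203.255
First usable = network + 1
Last usable = broadcast - 1
Range: 19.111.203.1 to 19.111.203.254


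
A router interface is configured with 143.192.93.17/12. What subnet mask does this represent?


/12 means 12 network bits, 20 host bits
Binary: 11111111111100000000000000000000
Mask: 255.240.0.0


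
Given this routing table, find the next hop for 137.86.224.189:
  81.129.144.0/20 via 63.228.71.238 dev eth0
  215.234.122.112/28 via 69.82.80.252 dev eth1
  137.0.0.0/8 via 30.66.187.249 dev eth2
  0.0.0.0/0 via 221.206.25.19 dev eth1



Longest prefix match for 137.86.224.189:
  /20 81.129.144.0: no
  /28 215.234.122.112: no
  /8 137.0.0.0: MATCH
  /0 0.0.0.0: MATCH
Selected: next-hop 30.66.187.249 via eth2 (matched /8)


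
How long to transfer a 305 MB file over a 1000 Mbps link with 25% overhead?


Effective throughput = 1000 * (1 - 25/100) = 750 Mbps
File size in Mb = 305 * 8 = 2440 Mb
Time = 2440 / 750
Time = 3.2533 seconds


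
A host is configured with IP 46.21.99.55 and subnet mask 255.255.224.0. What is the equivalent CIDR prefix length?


Binary: 11111111.11111111.11100000.00000000
Count leading 1s
Prefix: /19


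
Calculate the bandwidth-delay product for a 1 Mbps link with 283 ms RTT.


BDP = bandwidth * RTT
= 1 Mbps * 283 ms
= 1 * 1e6 * 283 / 1000 bits
= 283000 bits
= 35375 bytes
= 34.5459 KB
BDP = 283000 bits (35375 bytes)


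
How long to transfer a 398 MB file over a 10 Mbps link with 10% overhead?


Effective throughput = 10 * (1 - 10/100) = 9 Mbps
File size in Mb = 398 * 8 = 3184 Mb
Time = 3184 / 9
Time = 353.7778 seconds


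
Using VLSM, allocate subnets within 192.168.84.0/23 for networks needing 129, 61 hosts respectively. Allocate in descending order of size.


129 hosts -> /24 (254 usable): 192.168.84.0/24
61 hosts -> /26 (62 usable): 192.168.85.0/26
Allocation: 192.168.84.0/24 (129 hosts, 254 usable); 192.168.85.0/26 (61 hosts, 62 usable)


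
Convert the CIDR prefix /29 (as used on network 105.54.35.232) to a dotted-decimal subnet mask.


/29 means 29 network bits, 3 host bits
Binary: 11111111111111111111111111111000
Mask: 255.255.255.248


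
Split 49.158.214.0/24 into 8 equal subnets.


New prefix = 24 + 3 = 27
Each subnet has 32 addresses
  49.158.214.0/27
  49.158.214.32/27
  49.158.214.64/27
  49.158.214.96/27
  49.158.214.128/27
  49.158.214.160/27
  49.158.214.192/27
  49.158.214.224/27
Subnets: 49.158.214.0/27, 49.158.214.32/27, 49.158.214.64/27, 49.158.214.96/27, 49.158.214.128/27, 49.158.214.160/27, 49.158.214.192/27, 49.158.214.224/27


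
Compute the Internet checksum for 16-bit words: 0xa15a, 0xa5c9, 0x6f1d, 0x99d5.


Sum all words (with carry folding):
+ 0xa15a = 0xa15a
+ 0xa5c9 = 0x4724
+ 0x6f1d = 0xb641
+ 0x99d5 = 0x5017
One's complement: ~0x5017
Checksum = 0xafe8


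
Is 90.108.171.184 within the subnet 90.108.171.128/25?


Subnet network: 90.108.171.128
Test IP AND mask: 90.108.171.128
Yes, 90.108.171.184 is in 90.108.171.128/25


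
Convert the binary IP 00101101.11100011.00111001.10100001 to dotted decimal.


00101101 = 45
11100011 = 227
00111001 = 57
10100001 = 161
IP: 45.227.57.161


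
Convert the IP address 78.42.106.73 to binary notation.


78 = 01001110
42 = 00101010
106 = 01101010
73 = 01001001
Binary: 01001110.00101010.01101010.01001001


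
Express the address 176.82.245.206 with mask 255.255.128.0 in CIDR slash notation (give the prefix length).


Binary: 11111111.11111111.10000000.00000000
Count leading 1s
Prefix: /17


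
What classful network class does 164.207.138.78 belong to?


First octet: 164
Binary: 10100100
10xxxxxx -> Class B (128-191)
Class B, default mask 255.255.0.0 (/16)


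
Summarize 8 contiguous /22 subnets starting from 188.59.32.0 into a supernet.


Original prefix: /22
Number of subnets: 8 = 2^3
New prefix = 22 - 3 = 19
Supernet: 188.59.32.0/19


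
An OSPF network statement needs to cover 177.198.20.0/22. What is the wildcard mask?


Subnet mask: 255.255.252.0
Wildcard = 255.255.255.255 - subnet mask
255 - 255 = 0
255 - 255 = 0
255 - 252 = 3
255 - 0 = 255
Wildcard: 0.0.3.255


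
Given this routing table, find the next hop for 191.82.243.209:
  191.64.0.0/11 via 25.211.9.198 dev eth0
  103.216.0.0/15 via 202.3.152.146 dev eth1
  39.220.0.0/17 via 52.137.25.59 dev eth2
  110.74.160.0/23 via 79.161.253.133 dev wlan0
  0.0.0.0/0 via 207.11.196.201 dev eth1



Longest prefix match for 191.82.243.209:
  /11 191.64.0.0: MATCH
  /15 103.216.0.0: no
  /17 39.220.0.0: no
  /23 110.74.160.0: no
  /0 0.0.0.0: MATCH
Selected: next-hop 25.211.9.198 via eth0 (matched /11)


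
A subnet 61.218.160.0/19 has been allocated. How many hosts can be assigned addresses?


Host bits = 32 - 19 = 13
Total addresses = 2^13 = 8192
Usable = total - 2 (network and broadcast)
Usable hosts: 8190


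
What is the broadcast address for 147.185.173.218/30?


Network: 147.185.173.216/30
Host bits = 2
Set all host bits to 1:
Broadcast: 147.185.173.219


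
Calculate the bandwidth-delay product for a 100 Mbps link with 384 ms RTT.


BDP = bandwidth * RTT
= 100 Mbps * 384 ms
= 100 * 1e6 * 384 / 1000 bits
= 38400000 bits
= 4800000 bytes
= 4687.5 KB
BDP = 38400000 bits (4800000 bytes)


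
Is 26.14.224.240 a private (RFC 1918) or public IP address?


RFC 1918 private ranges:
  10.0.0.0/8 (10.0.0.0 - 10.255.255.255)
  172.16.0.0/12 (172.16.0.0 - 172.31.255.255)
  192.168.0.0/16 (192.168.0.0 - 192.168.255.255)
Public (not in any RFC 1918 range)


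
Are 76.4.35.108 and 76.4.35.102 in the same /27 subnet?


Mask: 255.255.255.224
76.4.35.108 AND mask = 76.4.35.96
76.4.35.102 AND mask = 76.4.35.96
Yes, same subnet (76.4.35.96)


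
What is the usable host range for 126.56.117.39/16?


Network: 126.56.0.0
Broadcast: 126.56.255.255
First usable = network + 1
Last usable = broadcast - 1
Range: 126.56.0.1 to 126.56.255.254


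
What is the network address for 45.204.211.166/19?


IP:   00101101.11001100.11010011.10100110
Mask: 11111111.11111111.11100000.00000000
AND operation:
Net:  00101101.11001100.11000000.00000000
Network: 45.204.192.0/19


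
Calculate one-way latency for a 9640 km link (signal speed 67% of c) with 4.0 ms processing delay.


Speed = 0.67 * 3e5 km/s = 201000 km/s
Propagation delay = 9640 / 201000 = 0.048 s = 47.9602 ms
Processing delay = 4.0 ms
Total one-way latency = 51.9602 ms


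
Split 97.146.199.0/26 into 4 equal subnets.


New prefix = 26 + 2 = 28
Each subnet has 16 addresses
  97.146.199.0/28
  97.146.199.16/28
  97.146.199.32/28
  97.146.199.48/28
Subnets: 97.146.199.0/28, 97.146.199.16/28, 97.146.199.32/28, 97.146.199.48/28


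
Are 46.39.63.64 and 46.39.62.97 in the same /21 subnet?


Mask: 255.255.248.0
46.39.63.64 AND mask = 46.39.56.0
46.39.62.97 AND mask = 46.39.56.0
Yes, same subnet (46.39.56.0)


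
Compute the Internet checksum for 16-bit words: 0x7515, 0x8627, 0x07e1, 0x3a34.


Sum all words (with carry folding):
+ 0x7515 = 0x7515
+ 0x8627 = 0xfb3c
+ 0x07e1 = 0x031e
+ 0x3a34 = 0x3d52
One's complement: ~0x3d52
Checksum = 0xc2ad


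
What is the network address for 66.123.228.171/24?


IP:   01000010.01111011.11100100.10101011
Mask: 11111111.11111111.11111111.00000000
AND operation:
Net:  01000010.01111011.11100100.00000000
Network: 66.123.228.0/24


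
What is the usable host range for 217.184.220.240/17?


Network: 217.184.128.0
Broadcast: 217.184.255.255
First usable = network + 1
Last usable = broadcast - 1
Range: 217.184.128.1 to 217.184.255.254


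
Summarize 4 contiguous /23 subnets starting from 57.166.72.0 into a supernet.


Original prefix: /23
Number of subnets: 4 = 2^2
New prefix = 23 - 2 = 21
Supernet: 57.166.72.0/21


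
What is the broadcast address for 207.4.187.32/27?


Network: 207.4.187.32/27
Host bits = 5
Set all host bits to 1:
Broadcast: 207.4.187.63


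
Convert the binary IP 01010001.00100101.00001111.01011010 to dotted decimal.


01010001 = 81
00100101 = 37
00001111 = 15
01011010 = 90
IP: 81.37.15.90


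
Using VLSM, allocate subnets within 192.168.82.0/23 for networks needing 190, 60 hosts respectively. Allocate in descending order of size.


190 hosts -> /24 (254 usable): 192.168.82.0/24
60 hosts -> /26 (62 usable): 192.168.83.0/26
Allocation: 192.168.82.0/24 (190 hosts, 254 usable); 192.168.83.0/26 (60 hosts, 62 usable)


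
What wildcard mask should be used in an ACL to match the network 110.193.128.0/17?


Subnet mask: 255.255.128.0
Wildcard = 255.255.255.255 - subnet mask
255 - 255 = 0
255 - 255 = 0
255 - 128 = 127
255 - 0 = 255
Wildcard: 0.0.127.255


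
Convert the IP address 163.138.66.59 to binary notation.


163 = 10100011
138 = 10001010
66 = 01000010
59 = 00111011
Binary: 10100011.10001010.01000010.00111011


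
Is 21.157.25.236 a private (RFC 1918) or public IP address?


RFC 1918 private ranges:
  10.0.0.0/8 (10.0.0.0 - 10.255.255.255)
  172.16.0.0/12 (172.16.0.0 - 172.31.255.255)
  192.168.0.0/16 (192.168.0.0 - 192.168.255.255)
Public (not in any RFC 1918 range)


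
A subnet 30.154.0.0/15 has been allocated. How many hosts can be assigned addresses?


Host bits = 32 - 15 = 17
Total addresses = 2^17 = 131072
Usable = total - 2 (network and broadcast)
Usable hosts: 131070


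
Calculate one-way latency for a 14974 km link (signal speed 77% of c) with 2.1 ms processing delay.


Speed = 0.77 * 3e5 km/s = 231000 km/s
Propagation delay = 14974 / 231000 = 0.0648 s = 64.8225 ms
Processing delay = 2.1 ms
Total one-way latency = 66.9225 ms


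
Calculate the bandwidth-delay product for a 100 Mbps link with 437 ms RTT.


BDP = bandwidth * RTT
= 100 Mbps * 437 ms
= 100 * 1e6 * 437 / 1000 bits
= 43700000 bits
= 5462500 bytes
= 5334.4727 KB
BDP = 43700000 bits (5462500 bytes)


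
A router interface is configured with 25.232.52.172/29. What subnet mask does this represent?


/29 means 29 network bits, 3 host bits
Binary: 11111111111111111111111111111000
Mask: 255.255.255.248


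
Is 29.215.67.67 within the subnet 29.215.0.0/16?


Subnet network: 29.215.0.0
Test IP AND mask: 29.215.0.0
Yes, 29.215.67.67 is in 29.215.0.0/16


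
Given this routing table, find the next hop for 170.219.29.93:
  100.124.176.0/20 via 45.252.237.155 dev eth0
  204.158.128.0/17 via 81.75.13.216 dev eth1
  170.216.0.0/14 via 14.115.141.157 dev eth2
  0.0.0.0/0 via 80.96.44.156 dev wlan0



Longest prefix match for 170.219.29.93:
  /20 100.124.176.0: no
  /17 204.158.128.0: no
  /14 170.216.0.0: MATCH
  /0 0.0.0.0: MATCH
Selected: next-hop 14.115.141.157 via eth2 (matched /14)


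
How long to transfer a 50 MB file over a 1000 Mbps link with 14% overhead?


Effective throughput = 1000 * (1 - 14/100) = 860 Mbps
File size in Mb = 50 * 8 = 400 Mb
Time = 400 / 860
Time = 0.4651 seconds


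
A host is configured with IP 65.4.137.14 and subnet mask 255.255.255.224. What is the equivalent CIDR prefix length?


Binary: 11111111.11111111.11111111.11100000
Count leading 1s
Prefix: /27


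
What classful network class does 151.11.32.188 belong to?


First octet: 151
Binary: 10010111
10xxxxxx -> Class B (128-191)
Class B, default mask 255.255.0.0 (/16)


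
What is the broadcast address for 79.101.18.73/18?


Network: 79.101.0.0/18
Host bits = 14
Set all host bits to 1:
Broadcast: 79.101.63.255


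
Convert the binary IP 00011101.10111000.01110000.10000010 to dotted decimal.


00011101 = 29
10111000 = 184
01110000 = 112
10000010 = 130
IP: 29.184.112.130


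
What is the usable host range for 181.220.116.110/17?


Network: 181.220.0.0
Broadcast: 181.220.127.255
First usable = network + 1
Last usable = broadcast - 1
Range: 181.220.0.1 to 181.220.127.254


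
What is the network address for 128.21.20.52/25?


IP:   10000000.00010101.00010100.00110100
Mask: 11111111.11111111.11111111.10000000
AND operation:
Net:  10000000.00010101.00010100.00000000
Network: 128.21.20.0/25


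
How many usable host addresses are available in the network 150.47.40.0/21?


Host bits = 32 - 21 = 11
Total addresses = 2^11 = 2048
Usable = total - 2 (network and broadcast)
Usable hosts: 2046


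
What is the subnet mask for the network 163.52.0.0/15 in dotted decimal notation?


/15 means 15 network bits, 17 host bits
Binary: 11111111111111100000000000000000
Mask: 255.254.0.0


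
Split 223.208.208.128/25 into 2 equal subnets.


New prefix = 25 + 1 = 26
Each subnet has 64 addresses
  223.208.208.128/26
  223.208.208.192/26
Subnets: 223.208.208.128/26, 223.208.208.192/26


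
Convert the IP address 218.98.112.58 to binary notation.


218 = 11011010
98 = 01100010
112 = 01110000
58 = 00111010
Binary: 11011010.01100010.01110000.00111010


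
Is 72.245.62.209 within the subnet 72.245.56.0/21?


Subnet network: 72.245.56.0
Test IP AND mask: 72.245.56.0
Yes, 72.245.62.209 is in 72.245.56.0/21


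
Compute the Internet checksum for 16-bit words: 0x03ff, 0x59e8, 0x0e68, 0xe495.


Sum all words (with carry folding):
+ 0x03ff = 0x03ff
+ 0x59e8 = 0x5de7
+ 0x0e68 = 0x6c4f
+ 0xe495 = 0x50e5
One's complement: ~0x50e5
Checksum = 0xaf1a


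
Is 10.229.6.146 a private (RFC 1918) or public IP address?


RFC 1918 private ranges:
  10.0.0.0/8 (10.0.0.0 - 10.255.255.255)
  172.16.0.0/12 (172.16.0.0 - 172.31.255.255)
  192.168.0.0/16 (192.168.0.0 - 192.168.255.255)
Private (in 10.0.0.0/8)


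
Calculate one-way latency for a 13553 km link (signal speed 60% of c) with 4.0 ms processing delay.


Speed = 0.6 * 3e5 km/s = 180000 km/s
Propagation delay = 13553 / 180000 = 0.0753 s = 75.2944 ms
Processing delay = 4.0 ms
Total one-way latency = 79.2944 ms


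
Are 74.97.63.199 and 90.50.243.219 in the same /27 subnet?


Mask: 255.255.255.224
74.97.63.199 AND mask = 74.97.63.192
90.50.243.219 AND mask = 90.50.243.192
No, different subnets (74.97.63.192 vs 90.50.243.192)


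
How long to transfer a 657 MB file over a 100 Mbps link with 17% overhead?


Effective throughput = 100 * (1 - 17/100) = 83 Mbps
File size in Mb = 657 * 8 = 5256 Mb
Time = 5256 / 83
Time = 63.3253 seconds


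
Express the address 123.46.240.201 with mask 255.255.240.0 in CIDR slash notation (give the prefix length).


Binary: 11111111.11111111.11110000.00000000
Count leading 1s
Prefix: /20


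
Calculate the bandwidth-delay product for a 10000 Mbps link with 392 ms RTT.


BDP = bandwidth * RTT
= 10000 Mbps * 392 ms
= 10000 * 1e6 * 392 / 1000 bits
= 3920000000 bits
= 490000000 bytes
= 478515.625 KB
BDP = 3920000000 bits (490000000 bytes)


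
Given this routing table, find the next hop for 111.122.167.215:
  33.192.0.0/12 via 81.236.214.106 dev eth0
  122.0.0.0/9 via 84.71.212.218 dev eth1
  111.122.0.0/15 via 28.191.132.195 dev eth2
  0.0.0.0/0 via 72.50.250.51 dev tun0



Longest prefix match for 111.122.167.215:
  /12 33.192.0.0: no
  /9 122.0.0.0: no
  /15 111.122.0.0: MATCH
  /0 0.0.0.0: MATCH
Selected: next-hop 28.191.132.195 via eth2 (matched /15)


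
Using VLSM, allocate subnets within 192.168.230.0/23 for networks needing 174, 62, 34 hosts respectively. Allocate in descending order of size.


174 hosts -> /24 (254 usable): 192.168.230.0/24
62 hosts -> /26 (62 usable): 192.168.231.0/26
34 hosts -> /26 (62 usable): 192.168.231.64/26
Allocation: 192.168.230.0/24 (174 hosts, 254 usable); 192.168.231.0/26 (62 hosts, 62 usable); 192.168.231.64/26 (34 hosts, 62 usable)


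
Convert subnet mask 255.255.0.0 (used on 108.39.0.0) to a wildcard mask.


Subnet mask: 255.255.0.0
Wildcard = 255.255.255.255 - subnet mask
255 - 255 = 0
255 - 255 = 0
255 - 0 = 255
255 - 0 = 255
Wildcard: 0.0.255.255


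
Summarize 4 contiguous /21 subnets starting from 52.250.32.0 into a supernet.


Original prefix: /21
Number of subnets: 4 = 2^2
New prefix = 21 - 2 = 19
Supernet: 52.250.32.0/19


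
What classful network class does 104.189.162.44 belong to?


First octet: 104
Binary: 01101000
0xxxxxxx -> Class A (1-126)
Class A, default mask 255.0.0.0 (/8)


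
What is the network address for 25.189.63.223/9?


IP:   00011001.10111101.00111111.11011111
Mask: 11111111.10000000.00000000.00000000
AND operation:
Net:  00011001.10000000.00000000.00000000
Network: 25.128.0.0/9


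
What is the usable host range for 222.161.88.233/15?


Network: 222.160.0.0
Broadcast: 222.161.255.255
First usable = network + 1
Last usable = broadcast - 1
Range: 222.160.0.1 to 222.161.255.254


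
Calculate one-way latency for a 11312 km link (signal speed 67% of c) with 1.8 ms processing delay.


Speed = 0.67 * 3e5 km/s = 201000 km/s
Propagation delay = 11312 / 201000 = 0.0563 s = 56.2786 ms
Processing delay = 1.8 ms
Total one-way latency = 58.0786 ms


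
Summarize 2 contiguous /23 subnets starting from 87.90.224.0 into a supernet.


Original prefix: /23
Number of subnets: 2 = 2^1
New prefix = 23 - 1 = 22
Supernet: 87.90.224.0/22


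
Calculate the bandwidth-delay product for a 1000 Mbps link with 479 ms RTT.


BDP = bandwidth * RTT
= 1000 Mbps * 479 ms
= 1000 * 1e6 * 479 / 1000 bits
= 479000000 bits
= 59875000 bytes
= 58471.6797 KB
BDP = 479000000 bits (59875000 bytes)


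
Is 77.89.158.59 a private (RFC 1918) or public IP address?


RFC 1918 private ranges:
  10.0.0.0/8 (10.0.0.0 - 10.255.255.255)
  172.16.0.0/12 (172.16.0.0 - 172.31.255.255)
  192.168.0.0/16 (192.168.0.0 - 192.168.255.255)
Public (not in any RFC 1918 range)


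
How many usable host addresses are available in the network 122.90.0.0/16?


Host bits = 32 - 16 = 16
Total addresses = 2^16 = 65536
Usable = total - 2 (network and broadcast)
Usable hosts: 65534


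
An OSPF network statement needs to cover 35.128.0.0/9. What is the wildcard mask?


Subnet mask: 255.128.0.0
Wildcard = 255.255.255.255 - subnet mask
255 - 255 = 0
255 - 128 = 127
255 - 0 = 255
255 - 0 = 255
Wildcard: 0.127.255.255


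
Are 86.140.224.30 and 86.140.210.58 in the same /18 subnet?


Mask: 255.255.192.0
86.140.224.30 AND mask = 86.140.192.0
86.140.210.58 AND mask = 86.140.192.0
Yes, same subnet (86.140.192.0)


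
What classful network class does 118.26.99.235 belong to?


First octet: 118
Binary: 01110110
0xxxxxxx -> Class A (1-126)
Class A, default mask 255.0.0.0 (/8)


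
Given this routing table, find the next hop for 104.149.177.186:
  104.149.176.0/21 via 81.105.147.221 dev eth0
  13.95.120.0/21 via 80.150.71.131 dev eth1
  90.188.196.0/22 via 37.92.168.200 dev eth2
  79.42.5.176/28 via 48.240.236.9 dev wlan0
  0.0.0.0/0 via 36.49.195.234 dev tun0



Longest prefix match for 104.149.177.186:
  /21 104.149.176.0: MATCH
  /21 13.95.120.0: no
  /22 90.188.196.0: no
  /28 79.42.5.176: no
  /0 0.0.0.0: MATCH
Selected: next-hop 81.105.147.221 via eth0 (matched /21)


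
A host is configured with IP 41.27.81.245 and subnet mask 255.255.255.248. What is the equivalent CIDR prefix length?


Binary: 11111111.11111111.11111111.11111000
Count leading 1s
Prefix: /29


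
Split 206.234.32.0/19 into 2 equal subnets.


New prefix = 19 + 1 = 20
Each subnet has 4096 addresses
  206.234.32.0/20
  206.234.48.0/20
Subnets: 206.234.32.0/20, 206.234.48.0/20


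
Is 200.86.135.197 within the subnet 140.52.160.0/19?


Subnet network: 140.52.160.0
Test IP AND mask: 200.86.128.0
No, 200.86.135.197 is not in 140.52.160.0/19


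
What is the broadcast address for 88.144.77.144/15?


Network: 88.144.0.0/15
Host bits = 17
Set all host bits to 1:
Broadcast: 88.145.255.255


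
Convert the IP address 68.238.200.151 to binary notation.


68 = 01000100
238 = 11101110
200 = 11001000
151 = 10010111
Binary: 01000100.11101110.11001000.10010111


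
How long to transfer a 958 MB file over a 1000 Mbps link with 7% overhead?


Effective throughput = 1000 * (1 - 7/100) = 930.0 Mbps
File size in Mb = 958 * 8 = 7664 Mb
Time = 7664 / 930.0
Time = 8.2409 seconds


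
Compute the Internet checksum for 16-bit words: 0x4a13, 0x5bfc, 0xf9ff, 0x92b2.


Sum all words (with carry folding):
+ 0x4a13 = 0x4a13
+ 0x5bfc = 0xa60f
+ 0xf9ff = 0xa00f
+ 0x92b2 = 0x32c2
One's complement: ~0x32c2
Checksum = 0xcd3d


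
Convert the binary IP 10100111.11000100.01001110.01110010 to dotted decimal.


10100111 = 167
11000100 = 196
01001110 = 78
01110010 = 114
IP: 167.196.78.114


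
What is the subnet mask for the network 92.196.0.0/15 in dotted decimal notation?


/15 means 15 network bits, 17 host bits
Binary: 11111111111111100000000000000000
Mask: 255.254.0.0


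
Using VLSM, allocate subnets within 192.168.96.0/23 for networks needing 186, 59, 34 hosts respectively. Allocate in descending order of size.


186 hosts -> /24 (254 usable): 192.168.96.0/24
59 hosts -> /26 (62 usable): 192.168.97.0/26
34 hosts -> /26 (62 usable): 192.168.97.64/26
Allocation: 192.168.96.0/24 (186 hosts, 254 usable); 192.168.97.0/26 (59 hosts, 62 usable); 192.168.97.64/26 (34 hosts, 62 usable)


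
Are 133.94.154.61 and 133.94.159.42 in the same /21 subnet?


Mask: 255.255.248.0
133.94.154.61 AND mask = 133.94.152.0
133.94.159.42 AND mask = 133.94.152.0
Yes, same subnet (133.94.152.0)


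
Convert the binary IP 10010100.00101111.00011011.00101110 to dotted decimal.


10010100 = 148
00101111 = 47
00011011 = 27
00101110 = 46
IP: 148.47.27.46


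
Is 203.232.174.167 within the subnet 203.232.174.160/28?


Subnet network: 203.232.174.160
Test IP AND mask: 203.232.174.160
Yes, 203.232.174.167 is in 203.232.174.160/28
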